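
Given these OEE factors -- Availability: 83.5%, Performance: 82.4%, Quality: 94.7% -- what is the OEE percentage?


Formula: OEE = Availability * Performance * Quality / 10000
A * P = 83.5% * 82.4% / 100 = 68.8%
OEE = 68.8% * 94.7% / 100 = 65.2%

65.2%


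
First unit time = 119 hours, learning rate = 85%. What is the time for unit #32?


Formula: T_n = T_1 * (learning_rate)^(log2(n)) where learning_rate = rate/100
Doublings = log2(32) = 5
T_n = 119 * 0.85^5
T_n = 119 * 0.4437 = 52.8 hours

52.8 hours


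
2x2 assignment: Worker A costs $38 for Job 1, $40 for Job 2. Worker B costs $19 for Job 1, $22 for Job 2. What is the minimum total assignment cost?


Option 1: A->1 + B->2 = $38 + $22 = $60
Option 2: A->2 + B->1 = $40 + $19 = $59
Min cost = min($60, $59) = $59

$59


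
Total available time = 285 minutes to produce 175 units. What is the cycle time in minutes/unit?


Formula: CT = Available Time / Number of Units
CT = 285 min / 175 units
CT = 1.63 min/unit

1.63 min/unit


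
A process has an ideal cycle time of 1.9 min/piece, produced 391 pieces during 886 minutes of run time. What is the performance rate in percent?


Formula: Performance = (Ideal CT * Total Count) / Run Time * 100
Ideal output time = 1.9 * 391 = 742.9 min
Performance = 742.9 / 886 * 100 = 83.8%

83.8%


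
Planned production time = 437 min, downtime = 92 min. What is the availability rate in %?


Formula: Availability = (Planned Time - Downtime) / Planned Time * 100
Uptime = 437 - 92 = 345 min
Availability = 345 / 437 * 100 = 78.9%

78.9%


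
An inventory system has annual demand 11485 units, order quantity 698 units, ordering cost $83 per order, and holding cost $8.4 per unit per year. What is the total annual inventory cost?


TC = 11485/698 * 83 + 698/2 * 8.4

$4297.29


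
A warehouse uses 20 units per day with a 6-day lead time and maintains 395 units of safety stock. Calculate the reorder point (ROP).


Formula: ROP = (Daily Demand * Lead Time) + Safety Stock
Demand during lead time = 20 * 6 = 120 units
ROP = 120 + 395 = 515 units

515 units


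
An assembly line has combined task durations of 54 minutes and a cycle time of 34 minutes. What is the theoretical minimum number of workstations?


Formula: N_min = ceil(Sum of Task Times / Cycle Time)
N_min = ceil(54 min / 34 min) = ceil(1.5882)
N_min = 2 stations

2


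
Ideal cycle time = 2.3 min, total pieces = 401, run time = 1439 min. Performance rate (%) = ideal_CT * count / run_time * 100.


Formula: Performance = (Ideal CT * Total Count) / Run Time * 100
Ideal output time = 2.3 * 401 = 922.3 min
Performance = 922.3 / 1439 * 100 = 64.1%

64.1%


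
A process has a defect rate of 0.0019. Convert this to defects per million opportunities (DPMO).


DPMO = defect_rate * 1000000 = 0.0019 * 1000000

1900


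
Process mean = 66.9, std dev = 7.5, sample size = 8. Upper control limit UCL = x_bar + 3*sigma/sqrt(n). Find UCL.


UCL = 66.9 + 3 * 7.5 / sqrt(8)

74.85


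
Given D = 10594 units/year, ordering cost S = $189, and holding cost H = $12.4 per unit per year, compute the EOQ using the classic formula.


Formula: EOQ = sqrt(2 * D * S / H)
Numerator: 2 * 10594 * 189 = 4004532
2DS/H = 4004532 / 12.4 = 322946.1
EOQ = sqrt(322946.1) = 568.3 units

568.3 units


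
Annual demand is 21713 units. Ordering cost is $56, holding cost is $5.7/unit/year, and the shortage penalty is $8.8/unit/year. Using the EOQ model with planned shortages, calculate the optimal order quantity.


Formula: EOQ* = sqrt(2DS/H) * sqrt((H+P)/P)
Base EOQ = sqrt(2*21713*56/5.7) = 653.18 units
Correction = sqrt((5.7+8.8)/8.8) = 1.28364
EOQ* = 653.18 * 1.28364 = 838.4 units

838.4 units


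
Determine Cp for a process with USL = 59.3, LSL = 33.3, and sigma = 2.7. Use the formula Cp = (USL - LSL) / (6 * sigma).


Cp = (59.3 - 33.3) / (6 * 2.7)

1.6


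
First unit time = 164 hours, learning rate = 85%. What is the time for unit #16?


Formula: T_n = T_1 * (learning_rate)^(log2(n)) where learning_rate = rate/100
Doublings = log2(16) = 4
T_n = 164 * 0.85^4
T_n = 164 * 0.522 = 85.6 hours

85.6 hours


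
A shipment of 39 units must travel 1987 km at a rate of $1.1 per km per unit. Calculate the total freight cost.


TC = dist * cost * units = 1987 * 1.1 * 39 = $85242.30

$85242.30


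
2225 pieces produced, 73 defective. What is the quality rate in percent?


Formula: Quality Rate = Good Pieces / Total Pieces * 100
Good pieces = 2225 - 73 = 2152
QR = 2152 / 2225 * 100 = 96.7%

96.7%


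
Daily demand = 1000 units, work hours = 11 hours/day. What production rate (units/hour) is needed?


Formula: Production Rate = Daily Demand / Available Hours
Rate = 1000 units/day / 11 hours/day
Rate = 90.9 units/hour

90.9 units/hour


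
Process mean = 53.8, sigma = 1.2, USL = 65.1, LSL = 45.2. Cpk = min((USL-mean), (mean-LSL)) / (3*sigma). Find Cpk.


Cpu = (65.1 - 53.8) / (3 * 1.2) = 3.14
Cpl = (53.8 - 45.2) / (3 * 1.2) = 2.39
Cpk = min(3.14, 2.39) = 2.39

2.39


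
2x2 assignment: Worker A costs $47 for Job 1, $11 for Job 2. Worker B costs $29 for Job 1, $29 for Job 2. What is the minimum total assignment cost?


Option 1: A->1 + B->2 = $47 + $29 = $76
Option 2: A->2 + B->1 = $11 + $29 = $40
Min cost = min($76, $40) = $40

$40


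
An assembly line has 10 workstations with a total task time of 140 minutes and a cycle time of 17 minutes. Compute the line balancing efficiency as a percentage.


Formula: Efficiency = Sum of Task Times / (N_stations * CT) * 100
Total station capacity = 10 stations * 17 min = 170 min
Efficiency = 140 / 170 * 100 = 82.4%

82.4%


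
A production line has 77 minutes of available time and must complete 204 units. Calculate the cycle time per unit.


Formula: CT = Available Time / Number of Units
CT = 77 min / 204 units
CT = 0.38 min/unit

0.38 min/unit


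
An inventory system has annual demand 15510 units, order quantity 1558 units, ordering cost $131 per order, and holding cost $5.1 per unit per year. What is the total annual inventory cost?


TC = 15510/1558 * 131 + 1558/2 * 5.1

$5277.01


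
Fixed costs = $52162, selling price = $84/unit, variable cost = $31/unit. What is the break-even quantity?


Formula: BEQ = Fixed Costs / (Price - Variable Cost)
Contribution margin = $84 - $31 = $53/unit
BEQ = ceil($52162 / $53/unit) = ceil(984.19) = 985 units

985 units


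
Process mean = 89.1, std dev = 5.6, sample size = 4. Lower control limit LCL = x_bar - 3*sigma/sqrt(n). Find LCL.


LCL = 89.1 - 3 * 5.6 / sqrt(4)

80.7


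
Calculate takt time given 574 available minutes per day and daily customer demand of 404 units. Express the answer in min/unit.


Formula: Takt Time = Available Production Time / Customer Demand
Takt = 574 min/day / 404 units/day
Takt = 1.42 min/unit

1.42 min/unit


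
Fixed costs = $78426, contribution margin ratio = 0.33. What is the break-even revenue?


Formula: BER = Fixed Costs / Contribution Margin Ratio
BER = $78426 / 0.33
BER = $237654.55 (to the nearest cent)

$237654.55


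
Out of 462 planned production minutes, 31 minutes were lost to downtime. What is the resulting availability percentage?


Formula: Availability = (Planned Time - Downtime) / Planned Time * 100
Uptime = 462 - 31 = 431 min
Availability = 431 / 462 * 100 = 93.3%

93.3%


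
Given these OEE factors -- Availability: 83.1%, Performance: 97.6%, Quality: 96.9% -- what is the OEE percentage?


Formula: OEE = Availability * Performance * Quality / 10000
A * P = 83.1% * 97.6% / 100 = 81.11%
OEE = 81.11% * 96.9% / 100 = 78.6%

78.6%


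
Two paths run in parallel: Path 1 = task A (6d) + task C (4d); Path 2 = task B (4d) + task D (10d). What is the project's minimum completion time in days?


Path 1 = 6 + 4 = 10 days
Path 2 = 4 + 10 = 14 days
Duration = max(10, 14) = 14 days

14 days


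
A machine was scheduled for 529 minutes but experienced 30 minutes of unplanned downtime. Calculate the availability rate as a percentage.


Formula: Availability = (Planned Time - Downtime) / Planned Time * 100
Uptime = 529 - 30 = 499 min
Availability = 499 / 529 * 100 = 94.3%

94.3%


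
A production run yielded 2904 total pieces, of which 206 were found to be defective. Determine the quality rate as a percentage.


Formula: Quality Rate = Good Pieces / Total Pieces * 100
Good pieces = 2904 - 206 = 2698
QR = 2698 / 2904 * 100 = 92.9%

92.9%


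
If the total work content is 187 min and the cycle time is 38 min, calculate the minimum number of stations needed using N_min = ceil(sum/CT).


Formula: N_min = ceil(Sum of Task Times / Cycle Time)
N_min = ceil(187 min / 38 min) = ceil(4.9211)
N_min = 5 stations

5


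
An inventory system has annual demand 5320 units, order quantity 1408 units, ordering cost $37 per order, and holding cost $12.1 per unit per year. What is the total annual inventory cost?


TC = 5320/1408 * 37 + 1408/2 * 12.1

$8658.20


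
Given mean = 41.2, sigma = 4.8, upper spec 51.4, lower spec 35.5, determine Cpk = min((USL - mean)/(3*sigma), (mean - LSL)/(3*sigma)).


Cpu = (51.4 - 41.2) / (3 * 4.8) = 0.71
Cpl = (41.2 - 35.5) / (3 * 4.8) = 0.4
Cpk = min(0.71, 0.4) = 0.4

0.4


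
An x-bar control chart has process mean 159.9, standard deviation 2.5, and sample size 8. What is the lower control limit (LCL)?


LCL = 159.9 - 3 * 2.5 / sqrt(8)

157.25


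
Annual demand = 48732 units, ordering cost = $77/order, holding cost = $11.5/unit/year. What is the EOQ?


Formula: EOQ = sqrt(2 * D * S / H)
Numerator: 2 * 48732 * 77 = 7504728
2DS/H = 7504728 / 11.5 = 652585.0
EOQ = sqrt(652585.0) = 807.8 units

807.8 units


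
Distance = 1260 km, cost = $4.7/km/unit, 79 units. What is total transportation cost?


TC = dist * cost * units = 1260 * 4.7 * 79 = $467838.00

$467838.00


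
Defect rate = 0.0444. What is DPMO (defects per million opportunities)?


DPMO = defect_rate * 1000000 = 0.0444 * 1000000

44400


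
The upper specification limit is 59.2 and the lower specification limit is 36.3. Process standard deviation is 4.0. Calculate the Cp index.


Cp = (59.2 - 36.3) / (6 * 4.0)

0.95


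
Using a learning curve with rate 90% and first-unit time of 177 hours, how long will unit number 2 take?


Formula: T_n = T_1 * (learning_rate)^(log2(n)) where learning_rate = rate/100
Doublings = log2(2) = 1
T_n = 177 * 0.9^1
T_n = 177 * 0.9 = 159.3 hours

159.3 hours


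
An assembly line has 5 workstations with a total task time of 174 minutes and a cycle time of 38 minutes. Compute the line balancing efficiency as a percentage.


Formula: Efficiency = Sum of Task Times / (N_stations * CT) * 100
Total station capacity = 5 stations * 38 min = 190 min
Efficiency = 174 / 190 * 100 = 91.6%

91.6%


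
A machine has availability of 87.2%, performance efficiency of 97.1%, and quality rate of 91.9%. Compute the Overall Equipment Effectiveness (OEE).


Formula: OEE = Availability * Performance * Quality / 10000
A * P = 87.2% * 97.1% / 100 = 84.67%
OEE = 84.67% * 91.9% / 100 = 77.8%

77.8%


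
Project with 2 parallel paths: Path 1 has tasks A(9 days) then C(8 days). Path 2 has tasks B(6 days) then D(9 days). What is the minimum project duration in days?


Path 1 = 9 + 8 = 17 days
Path 2 = 6 + 9 = 15 days
Duration = max(17, 15) = 17 days

17 days


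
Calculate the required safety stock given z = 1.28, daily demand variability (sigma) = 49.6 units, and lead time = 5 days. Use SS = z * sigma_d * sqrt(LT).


Formula: SS = z * sigma_d * sqrt(LT)
sqrt(LT) = sqrt(5) = 2.2361
SS = 1.28 * 49.6 * 2.2361
SS = 142.0 units

142.0 units


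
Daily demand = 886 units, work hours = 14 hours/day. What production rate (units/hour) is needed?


Formula: Production Rate = Daily Demand / Available Hours
Rate = 886 units/day / 14 hours/day
Rate = 63.3 units/hour

63.3 units/hour


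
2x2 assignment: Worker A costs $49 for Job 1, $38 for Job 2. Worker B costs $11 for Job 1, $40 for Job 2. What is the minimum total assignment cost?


Option 1: A->1 + B->2 = $49 + $40 = $89
Option 2: A->2 + B->1 = $38 + $11 = $49
Min cost = min($89, $49) = $49

$49


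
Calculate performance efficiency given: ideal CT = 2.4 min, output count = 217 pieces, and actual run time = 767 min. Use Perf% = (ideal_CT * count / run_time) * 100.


Formula: Performance = (Ideal CT * Total Count) / Run Time * 100
Ideal output time = 2.4 * 217 = 520.8 min
Performance = 520.8 / 767 * 100 = 67.9%

67.9%


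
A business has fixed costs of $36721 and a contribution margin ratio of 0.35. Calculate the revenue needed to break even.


Formula: BER = Fixed Costs / Contribution Margin Ratio
BER = $36721 / 0.35
BER = $104917.14 (to the nearest cent)

$104917.14


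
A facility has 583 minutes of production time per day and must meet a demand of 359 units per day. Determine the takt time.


Formula: Takt Time = Available Production Time / Customer Demand
Takt = 583 min/day / 359 units/day
Takt = 1.62 min/unit

1.62 min/unit


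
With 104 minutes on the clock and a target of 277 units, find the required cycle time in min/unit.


Formula: CT = Available Time / Number of Units
CT = 104 min / 277 units
CT = 0.38 min/unit

0.38 min/unit


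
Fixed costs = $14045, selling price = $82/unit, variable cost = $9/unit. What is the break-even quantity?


Formula: BEQ = Fixed Costs / (Price - Variable Cost)
Contribution margin = $82 - $9 = $73/unit
BEQ = ceil($14045 / $73/unit) = ceil(192.4) = 193 units

193 units


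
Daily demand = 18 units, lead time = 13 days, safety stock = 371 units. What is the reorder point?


Formula: ROP = (Daily Demand * Lead Time) + Safety Stock
Demand during lead time = 18 * 13 = 234 units
ROP = 234 + 371 = 605 units

605 units


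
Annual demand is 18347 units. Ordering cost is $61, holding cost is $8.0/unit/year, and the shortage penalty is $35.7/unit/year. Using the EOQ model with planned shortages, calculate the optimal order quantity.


Formula: EOQ* = sqrt(2DS/H) * sqrt((H+P)/P)
Base EOQ = sqrt(2*18347*61/8.0) = 528.95 units
Correction = sqrt((8.0+35.7)/35.7) = 1.10639
EOQ* = 528.95 * 1.10639 = 585.2 units

585.2 units


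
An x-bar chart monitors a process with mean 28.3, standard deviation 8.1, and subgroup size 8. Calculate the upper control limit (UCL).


UCL = 28.3 + 3 * 8.1 / sqrt(8)

36.89


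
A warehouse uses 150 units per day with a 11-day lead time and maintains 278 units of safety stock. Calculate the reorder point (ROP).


Formula: ROP = (Daily Demand * Lead Time) + Safety Stock
Demand during lead time = 150 * 11 = 1650 units
ROP = 1650 + 278 = 1928 units

1928 units


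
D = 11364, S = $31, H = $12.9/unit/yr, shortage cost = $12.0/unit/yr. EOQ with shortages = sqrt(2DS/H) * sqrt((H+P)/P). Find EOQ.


Formula: EOQ* = sqrt(2DS/H) * sqrt((H+P)/P)
Base EOQ = sqrt(2*11364*31/12.9) = 233.7 units
Correction = sqrt((12.9+12.0)/12.0) = 1.44049
EOQ* = 233.7 * 1.44049 = 336.6 units

336.6 units


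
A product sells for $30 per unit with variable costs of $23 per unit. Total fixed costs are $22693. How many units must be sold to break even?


Formula: BEQ = Fixed Costs / (Price - Variable Cost)
Contribution margin = $30 - $23 = $7/unit
BEQ = ceil($22693 / $7/unit) = ceil(3241.86) = 3242 units

3242 units


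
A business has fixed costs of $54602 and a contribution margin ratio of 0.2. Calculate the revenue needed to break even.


Formula: BER = Fixed Costs / Contribution Margin Ratio
BER = $54602 / 0.2
BER = $273010.00 (to the nearest cent)

$273010.00


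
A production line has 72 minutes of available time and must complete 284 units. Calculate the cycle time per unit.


Formula: CT = Available Time / Number of Units
CT = 72 min / 284 units
CT = 0.25 min/unit

0.25 min/unit


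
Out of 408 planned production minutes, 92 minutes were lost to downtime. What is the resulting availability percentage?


Formula: Availability = (Planned Time - Downtime) / Planned Time * 100
Uptime = 408 - 92 = 316 min
Availability = 316 / 408 * 100 = 77.5%

77.5%


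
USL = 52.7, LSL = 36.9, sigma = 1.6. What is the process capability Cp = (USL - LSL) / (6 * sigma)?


Cp = (52.7 - 36.9) / (6 * 1.6)

1.65


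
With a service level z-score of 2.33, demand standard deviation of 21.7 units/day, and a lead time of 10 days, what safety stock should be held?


Formula: SS = z * sigma_d * sqrt(LT)
sqrt(LT) = sqrt(10) = 3.1623
SS = 2.33 * 21.7 * 3.1623
SS = 159.9 units

159.9 units


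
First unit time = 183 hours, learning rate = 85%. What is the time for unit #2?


Formula: T_n = T_1 * (learning_rate)^(log2(n)) where learning_rate = rate/100
Doublings = log2(2) = 1
T_n = 183 * 0.85^1
T_n = 183 * 0.85 = 155.6 hours

155.6 hours


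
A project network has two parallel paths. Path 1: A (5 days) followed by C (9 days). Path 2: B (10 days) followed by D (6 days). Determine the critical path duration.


Path 1 = 5 + 9 = 14 days
Path 2 = 10 + 6 = 16 days
Duration = max(14, 16) = 16 days

16 days


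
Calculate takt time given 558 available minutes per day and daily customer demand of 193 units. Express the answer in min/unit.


Formula: Takt Time = Available Production Time / Customer Demand
Takt = 558 min/day / 193 units/day
Takt = 2.89 min/unit

2.89 min/unit


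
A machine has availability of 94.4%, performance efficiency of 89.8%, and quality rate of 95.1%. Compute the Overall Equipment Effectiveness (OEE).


Formula: OEE = Availability * Performance * Quality / 10000
A * P = 94.4% * 89.8% / 100 = 84.77%
OEE = 84.77% * 95.1% / 100 = 80.6%

80.6%


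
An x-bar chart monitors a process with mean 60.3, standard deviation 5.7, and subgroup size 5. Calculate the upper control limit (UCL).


UCL = 60.3 + 3 * 5.7 / sqrt(5)

67.95


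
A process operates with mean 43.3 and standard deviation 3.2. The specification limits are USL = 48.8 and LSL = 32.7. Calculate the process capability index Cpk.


Cpu = (48.8 - 43.3) / (3 * 3.2) = 0.57
Cpl = (43.3 - 32.7) / (3 * 3.2) = 1.1
Cpk = min(0.57, 1.1) = 0.57

0.57


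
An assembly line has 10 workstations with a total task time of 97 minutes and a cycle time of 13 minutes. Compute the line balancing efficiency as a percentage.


Formula: Efficiency = Sum of Task Times / (N_stations * CT) * 100
Total station capacity = 10 stations * 13 min = 130 min
Efficiency = 97 / 130 * 100 = 74.6%

74.6%


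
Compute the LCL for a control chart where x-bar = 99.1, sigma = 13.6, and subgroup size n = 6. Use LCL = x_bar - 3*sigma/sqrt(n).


LCL = 99.1 - 3 * 13.6 / sqrt(6)

82.44


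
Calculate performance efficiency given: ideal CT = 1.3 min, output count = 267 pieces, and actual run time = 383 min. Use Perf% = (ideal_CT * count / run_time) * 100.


Formula: Performance = (Ideal CT * Total Count) / Run Time * 100
Ideal output time = 1.3 * 267 = 347.1 min
Performance = 347.1 / 383 * 100 = 90.6%

90.6%


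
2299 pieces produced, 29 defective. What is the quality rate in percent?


Formula: Quality Rate = Good Pieces / Total Pieces * 100
Good pieces = 2299 - 29 = 2270
QR = 2270 / 2299 * 100 = 98.7%

98.7%


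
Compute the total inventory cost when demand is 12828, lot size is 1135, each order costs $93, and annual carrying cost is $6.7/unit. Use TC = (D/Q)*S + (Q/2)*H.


TC = 12828/1135 * 93 + 1135/2 * 6.7

$4853.35


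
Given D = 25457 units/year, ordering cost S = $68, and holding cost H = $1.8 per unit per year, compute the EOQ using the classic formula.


Formula: EOQ = sqrt(2 * D * S / H)
Numerator: 2 * 25457 * 68 = 3462152
2DS/H = 3462152 / 1.8 = 1923417.8
EOQ = sqrt(1923417.8) = 1386.9 units

1386.9 units


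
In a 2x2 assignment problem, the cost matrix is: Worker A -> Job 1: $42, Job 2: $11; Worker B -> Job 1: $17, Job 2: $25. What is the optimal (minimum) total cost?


Option 1: A->1 + B->2 = $42 + $25 = $67
Option 2: A->2 + B->1 = $11 + $17 = $28
Min cost = min($67, $28) = $28

$28


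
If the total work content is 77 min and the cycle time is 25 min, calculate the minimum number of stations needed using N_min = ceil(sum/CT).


Formula: N_min = ceil(Sum of Task Times / Cycle Time)
N_min = ceil(77 min / 25 min) = ceil(3.08)
N_min = 4 stations

4


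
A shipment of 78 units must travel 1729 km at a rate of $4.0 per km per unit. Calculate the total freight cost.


TC = dist * cost * units = 1729 * 4.0 * 78 = $539448.00

$539448.00


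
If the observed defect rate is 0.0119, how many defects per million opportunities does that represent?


DPMO = defect_rate * 1000000 = 0.0119 * 1000000

11900


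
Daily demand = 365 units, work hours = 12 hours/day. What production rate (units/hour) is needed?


Formula: Production Rate = Daily Demand / Available Hours
Rate = 365 units/day / 12 hours/day
Rate = 30.4 units/hour

30.4 units/hour


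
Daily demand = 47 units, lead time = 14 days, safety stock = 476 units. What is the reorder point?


Formula: ROP = (Daily Demand * Lead Time) + Safety Stock
Demand during lead time = 47 * 14 = 658 units
ROP = 658 + 476 = 1134 units

1134 units


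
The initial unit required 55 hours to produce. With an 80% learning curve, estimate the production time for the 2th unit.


Formula: T_n = T_1 * (learning_rate)^(log2(n)) where learning_rate = rate/100
Doublings = log2(2) = 1
T_n = 55 * 0.8^1
T_n = 55 * 0.8 = 44.0 hours

44.0 hours


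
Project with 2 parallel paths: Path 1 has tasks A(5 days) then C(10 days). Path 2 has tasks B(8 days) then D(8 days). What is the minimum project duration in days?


Path 1 = 5 + 10 = 15 days
Path 2 = 8 + 8 = 16 days
Duration = max(15, 16) = 16 days

16 days


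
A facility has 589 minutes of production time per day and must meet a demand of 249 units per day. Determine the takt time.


Formula: Takt Time = Available Production Time / Customer Demand
Takt = 589 min/day / 249 units/day
Takt = 2.37 min/unit

2.37 min/unit


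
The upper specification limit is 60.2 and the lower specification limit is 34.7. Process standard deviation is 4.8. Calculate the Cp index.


Cp = (60.2 - 34.7) / (6 * 4.8)

0.89


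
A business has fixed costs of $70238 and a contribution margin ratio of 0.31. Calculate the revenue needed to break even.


Formula: BER = Fixed Costs / Contribution Margin Ratio
BER = $70238 / 0.31
BER = $226574.19 (to the nearest cent)

$226574.19


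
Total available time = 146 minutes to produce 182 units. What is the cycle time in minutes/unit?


Formula: CT = Available Time / Number of Units
CT = 146 min / 182 units
CT = 0.8 min/unit

0.8 min/unit


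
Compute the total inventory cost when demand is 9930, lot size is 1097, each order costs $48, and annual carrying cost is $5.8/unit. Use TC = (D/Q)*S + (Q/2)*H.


TC = 9930/1097 * 48 + 1097/2 * 5.8

$3615.79


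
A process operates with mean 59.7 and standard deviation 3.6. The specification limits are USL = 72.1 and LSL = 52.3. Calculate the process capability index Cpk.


Cpu = (72.1 - 59.7) / (3 * 3.6) = 1.15
Cpl = (59.7 - 52.3) / (3 * 3.6) = 0.69
Cpk = min(1.15, 0.69) = 0.69

0.69


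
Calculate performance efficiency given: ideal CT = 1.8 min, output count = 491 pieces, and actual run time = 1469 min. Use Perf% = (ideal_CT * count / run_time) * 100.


Formula: Performance = (Ideal CT * Total Count) / Run Time * 100
Ideal output time = 1.8 * 491 = 883.8 min
Performance = 883.8 / 1469 * 100 = 60.2%

60.2%


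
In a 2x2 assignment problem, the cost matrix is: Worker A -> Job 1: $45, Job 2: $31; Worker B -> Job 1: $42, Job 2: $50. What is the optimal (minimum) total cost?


Option 1: A->1 + B->2 = $45 + $50 = $95
Option 2: A->2 + B->1 = $31 + $42 = $73
Min cost = min($95, $73) = $73

$73


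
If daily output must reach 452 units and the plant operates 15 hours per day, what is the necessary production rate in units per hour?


Formula: Production Rate = Daily Demand / Available Hours
Rate = 452 units/day / 15 hours/day
Rate = 30.1 units/hour

30.1 units/hour


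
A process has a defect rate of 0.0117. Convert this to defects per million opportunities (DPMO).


DPMO = defect_rate * 1000000 = 0.0117 * 1000000

11700


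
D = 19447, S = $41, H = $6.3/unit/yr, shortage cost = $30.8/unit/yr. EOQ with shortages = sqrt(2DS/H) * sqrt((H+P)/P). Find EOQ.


Formula: EOQ* = sqrt(2DS/H) * sqrt((H+P)/P)
Base EOQ = sqrt(2*19447*41/6.3) = 503.11 units
Correction = sqrt((6.3+30.8)/30.8) = 1.09752
EOQ* = 503.11 * 1.09752 = 552.2 units

552.2 units


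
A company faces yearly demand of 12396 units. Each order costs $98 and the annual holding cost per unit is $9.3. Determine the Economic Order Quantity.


Formula: EOQ = sqrt(2 * D * S / H)
Numerator: 2 * 12396 * 98 = 2429616
2DS/H = 2429616 / 9.3 = 261249.0
EOQ = sqrt(261249.0) = 511.1 units

511.1 units


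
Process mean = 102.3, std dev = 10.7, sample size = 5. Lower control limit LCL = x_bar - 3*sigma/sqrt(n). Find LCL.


LCL = 102.3 - 3 * 10.7 / sqrt(5)

87.94


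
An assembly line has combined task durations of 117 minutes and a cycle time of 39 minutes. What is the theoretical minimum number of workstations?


Formula: N_min = ceil(Sum of Task Times / Cycle Time)
N_min = ceil(117 min / 39 min) = ceil(3.0)
N_min = 3 stations

3


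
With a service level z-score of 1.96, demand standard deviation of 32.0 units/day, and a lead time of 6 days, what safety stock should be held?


Formula: SS = z * sigma_d * sqrt(LT)
sqrt(LT) = sqrt(6) = 2.4495
SS = 1.96 * 32.0 * 2.4495
SS = 153.6 units

153.6 units


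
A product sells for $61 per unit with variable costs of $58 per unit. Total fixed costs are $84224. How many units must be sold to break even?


Formula: BEQ = Fixed Costs / (Price - Variable Cost)
Contribution margin = $61 - $58 = $3/unit
BEQ = ceil($84224 / $3/unit) = ceil(28074.67) = 28075 units

28075 units


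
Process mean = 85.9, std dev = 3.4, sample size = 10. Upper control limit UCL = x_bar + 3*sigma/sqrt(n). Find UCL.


UCL = 85.9 + 3 * 3.4 / sqrt(10)

89.13


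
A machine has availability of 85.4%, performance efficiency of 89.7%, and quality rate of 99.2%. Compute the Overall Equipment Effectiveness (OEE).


Formula: OEE = Availability * Performance * Quality / 10000
A * P = 85.4% * 89.7% / 100 = 76.6%
OEE = 76.6% * 99.2% / 100 = 76.0%

76.0%


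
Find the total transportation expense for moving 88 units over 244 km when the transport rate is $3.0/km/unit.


TC = dist * cost * units = 244 * 3.0 * 88 = $64416.00

$64416.00


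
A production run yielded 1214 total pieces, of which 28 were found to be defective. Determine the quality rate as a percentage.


Formula: Quality Rate = Good Pieces / Total Pieces * 100
Good pieces = 1214 - 28 = 1186
QR = 1186 / 1214 * 100 = 97.7%

97.7%


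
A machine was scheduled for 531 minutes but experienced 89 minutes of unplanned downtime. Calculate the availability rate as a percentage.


Formula: Availability = (Planned Time - Downtime) / Planned Time * 100
Uptime = 531 - 89 = 442 min
Availability = 442 / 531 * 100 = 83.2%

83.2%


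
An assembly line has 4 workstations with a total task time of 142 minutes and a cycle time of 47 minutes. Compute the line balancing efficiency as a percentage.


Formula: Efficiency = Sum of Task Times / (N_stations * CT) * 100
Total station capacity = 4 stations * 47 min = 188 min
Efficiency = 142 / 188 * 100 = 75.5%

75.5%


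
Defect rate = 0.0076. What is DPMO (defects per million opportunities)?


DPMO = defect_rate * 1000000 = 0.0076 * 1000000

7600


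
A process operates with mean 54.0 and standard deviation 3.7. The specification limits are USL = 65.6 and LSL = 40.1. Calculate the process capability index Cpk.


Cpu = (65.6 - 54.0) / (3 * 3.7) = 1.05
Cpl = (54.0 - 40.1) / (3 * 3.7) = 1.25
Cpk = min(1.05, 1.25) = 1.05

1.05


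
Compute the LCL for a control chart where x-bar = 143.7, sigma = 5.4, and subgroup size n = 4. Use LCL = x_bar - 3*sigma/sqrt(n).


LCL = 143.7 - 3 * 5.4 / sqrt(4)

135.6


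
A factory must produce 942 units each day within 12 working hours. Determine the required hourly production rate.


Formula: Production Rate = Daily Demand / Available Hours
Rate = 942 units/day / 12 hours/day
Rate = 78.5 units/hour

78.5 units/hour


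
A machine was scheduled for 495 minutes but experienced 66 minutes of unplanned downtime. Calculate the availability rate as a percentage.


Formula: Availability = (Planned Time - Downtime) / Planned Time * 100
Uptime = 495 - 66 = 429 min
Availability = 429 / 495 * 100 = 86.7%

86.7%


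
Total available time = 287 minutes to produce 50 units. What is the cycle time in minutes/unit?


Formula: CT = Available Time / Number of Units
CT = 287 min / 50 units
CT = 5.74 min/unit

5.74 min/unit


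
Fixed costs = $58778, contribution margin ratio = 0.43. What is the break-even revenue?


Formula: BER = Fixed Costs / Contribution Margin Ratio
BER = $58778 / 0.43
BER = $136693.02 (to the nearest cent)

$136693.02


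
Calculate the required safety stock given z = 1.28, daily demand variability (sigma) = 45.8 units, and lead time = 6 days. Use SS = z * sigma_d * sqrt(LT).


Formula: SS = z * sigma_d * sqrt(LT)
sqrt(LT) = sqrt(6) = 2.4495
SS = 1.28 * 45.8 * 2.4495
SS = 143.6 units

143.6 units


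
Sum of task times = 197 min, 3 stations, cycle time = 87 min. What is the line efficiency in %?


Formula: Efficiency = Sum of Task Times / (N_stations * CT) * 100
Total station capacity = 3 stations * 87 min = 261 min
Efficiency = 197 / 261 * 100 = 75.5%

75.5%


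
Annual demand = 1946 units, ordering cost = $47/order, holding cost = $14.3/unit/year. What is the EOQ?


Formula: EOQ = sqrt(2 * D * S / H)
Numerator: 2 * 1946 * 47 = 182924
2DS/H = 182924 / 14.3 = 12791.9
EOQ = sqrt(12791.9) = 113.1 units

113.1 units


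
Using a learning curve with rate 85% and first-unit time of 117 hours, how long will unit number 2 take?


Formula: T_n = T_1 * (learning_rate)^(log2(n)) where learning_rate = rate/100
Doublings = log2(2) = 1
T_n = 117 * 0.85^1
T_n = 117 * 0.85 = 99.5 hours

99.5 hours


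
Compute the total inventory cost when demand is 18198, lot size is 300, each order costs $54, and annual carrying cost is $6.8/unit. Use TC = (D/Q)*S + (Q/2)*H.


TC = 18198/300 * 54 + 300/2 * 6.8

$4295.64


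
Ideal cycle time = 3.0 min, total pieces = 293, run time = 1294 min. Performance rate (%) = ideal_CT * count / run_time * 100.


Formula: Performance = (Ideal CT * Total Count) / Run Time * 100
Ideal output time = 3.0 * 293 = 879.0 min
Performance = 879.0 / 1294 * 100 = 67.9%

67.9%


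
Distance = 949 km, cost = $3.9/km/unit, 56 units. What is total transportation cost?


TC = dist * cost * units = 949 * 3.9 * 56 = $207261.60

$207261.60


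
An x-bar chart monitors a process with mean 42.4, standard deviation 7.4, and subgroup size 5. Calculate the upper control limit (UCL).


UCL = 42.4 + 3 * 7.4 / sqrt(5)

52.33


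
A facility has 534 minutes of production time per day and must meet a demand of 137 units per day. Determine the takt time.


Formula: Takt Time = Available Production Time / Customer Demand
Takt = 534 min/day / 137 units/day
Takt = 3.9 min/unit

3.9 min/unit


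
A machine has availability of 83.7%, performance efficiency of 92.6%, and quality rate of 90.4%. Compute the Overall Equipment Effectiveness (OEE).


Formula: OEE = Availability * Performance * Quality / 10000
A * P = 83.7% * 92.6% / 100 = 77.51%
OEE = 77.51% * 90.4% / 100 = 70.1%

70.1%


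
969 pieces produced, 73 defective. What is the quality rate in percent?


Formula: Quality Rate = Good Pieces / Total Pieces * 100
Good pieces = 969 - 73 = 896
QR = 896 / 969 * 100 = 92.5%

92.5%


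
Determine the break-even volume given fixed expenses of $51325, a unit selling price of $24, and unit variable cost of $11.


Formula: BEQ = Fixed Costs / (Price - Variable Cost)
Contribution margin = $24 - $11 = $13/unit
BEQ = ceil($51325 / $13/unit) = ceil(3948.08) = 3949 units

3949 units


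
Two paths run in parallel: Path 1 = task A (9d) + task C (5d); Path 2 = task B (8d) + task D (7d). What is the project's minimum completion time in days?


Path 1 = 9 + 5 = 14 days
Path 2 = 8 + 7 = 15 days
Duration = max(14, 15) = 15 days

15 days


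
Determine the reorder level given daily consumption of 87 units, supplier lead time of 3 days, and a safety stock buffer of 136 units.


Formula: ROP = (Daily Demand * Lead Time) + Safety Stock
Demand during lead time = 87 * 3 = 261 units
ROP = 261 + 136 = 397 units

397 units


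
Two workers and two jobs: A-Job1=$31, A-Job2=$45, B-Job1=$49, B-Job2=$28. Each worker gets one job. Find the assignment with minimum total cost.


Option 1: A->1 + B->2 = $31 + $28 = $59
Option 2: A->2 + B->1 = $45 + $49 = $94
Min cost = min($59, $94) = $59

$59


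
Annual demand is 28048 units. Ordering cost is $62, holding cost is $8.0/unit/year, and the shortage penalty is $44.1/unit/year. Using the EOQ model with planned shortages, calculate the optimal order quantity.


Formula: EOQ* = sqrt(2DS/H) * sqrt((H+P)/P)
Base EOQ = sqrt(2*28048*62/8.0) = 659.35 units
Correction = sqrt((8.0+44.1)/44.1) = 1.08692
EOQ* = 659.35 * 1.08692 = 716.7 units

716.7 units


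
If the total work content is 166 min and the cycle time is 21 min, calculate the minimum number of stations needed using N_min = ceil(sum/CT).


Formula: N_min = ceil(Sum of Task Times / Cycle Time)
N_min = ceil(166 min / 21 min) = ceil(7.9048)
N_min = 8 stations

8


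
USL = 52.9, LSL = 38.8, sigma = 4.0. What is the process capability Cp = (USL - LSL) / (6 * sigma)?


Cp = (52.9 - 38.8) / (6 * 4.0)

0.59


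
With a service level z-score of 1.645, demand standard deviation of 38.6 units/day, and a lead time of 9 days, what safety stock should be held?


Formula: SS = z * sigma_d * sqrt(LT)
sqrt(LT) = sqrt(9) = 3.0
SS = 1.645 * 38.6 * 3.0
SS = 190.5 units

190.5 units


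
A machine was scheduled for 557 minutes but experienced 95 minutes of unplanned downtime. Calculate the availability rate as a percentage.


Formula: Availability = (Planned Time - Downtime) / Planned Time * 100
Uptime = 557 - 95 = 462 min
Availability = 462 / 557 * 100 = 82.9%

82.9%


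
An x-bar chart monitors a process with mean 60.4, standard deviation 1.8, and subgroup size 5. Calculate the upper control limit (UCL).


UCL = 60.4 + 3 * 1.8 / sqrt(5)

62.81


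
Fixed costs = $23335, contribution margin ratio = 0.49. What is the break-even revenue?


Formula: BER = Fixed Costs / Contribution Margin Ratio
BER = $23335 / 0.49
BER = $47622.45 (to the nearest cent)

$47622.45


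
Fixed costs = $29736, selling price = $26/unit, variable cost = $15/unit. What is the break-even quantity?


Formula: BEQ = Fixed Costs / (Price - Variable Cost)
Contribution margin = $26 - $15 = $11/unit
BEQ = ceil($29736 / $11/unit) = ceil(2703.27) = 2704 units

2704 units


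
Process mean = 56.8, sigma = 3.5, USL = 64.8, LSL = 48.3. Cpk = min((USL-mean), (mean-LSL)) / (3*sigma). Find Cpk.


Cpu = (64.8 - 56.8) / (3 * 3.5) = 0.76
Cpl = (56.8 - 48.3) / (3 * 3.5) = 0.81
Cpk = min(0.76, 0.81) = 0.76

0.76


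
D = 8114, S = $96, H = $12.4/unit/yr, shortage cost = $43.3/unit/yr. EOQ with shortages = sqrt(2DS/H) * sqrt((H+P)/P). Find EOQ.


Formula: EOQ* = sqrt(2DS/H) * sqrt((H+P)/P)
Base EOQ = sqrt(2*8114*96/12.4) = 354.45 units
Correction = sqrt((12.4+43.3)/43.3) = 1.13418
EOQ* = 354.45 * 1.13418 = 402.0 units

402.0 units


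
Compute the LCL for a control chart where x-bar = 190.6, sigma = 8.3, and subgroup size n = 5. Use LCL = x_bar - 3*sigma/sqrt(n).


LCL = 190.6 - 3 * 8.3 / sqrt(5)

179.46


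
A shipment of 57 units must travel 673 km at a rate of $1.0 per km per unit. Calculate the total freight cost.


TC = dist * cost * units = 673 * 1.0 * 57 = $38361.00

$38361.00


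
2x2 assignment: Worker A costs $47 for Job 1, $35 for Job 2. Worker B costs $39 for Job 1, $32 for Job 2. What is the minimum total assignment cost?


Option 1: A->1 + B->2 = $47 + $32 = $79
Option 2: A->2 + B->1 = $35 + $39 = $74
Min cost = min($79, $74) = $74

$74


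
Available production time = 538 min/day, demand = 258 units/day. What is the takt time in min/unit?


Formula: Takt Time = Available Production Time / Customer Demand
Takt = 538 min/day / 258 units/day
Takt = 2.09 min/unit

2.09 min/unit


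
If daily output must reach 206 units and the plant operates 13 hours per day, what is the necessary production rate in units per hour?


Formula: Production Rate = Daily Demand / Available Hours
Rate = 206 units/day / 13 hours/day
Rate = 15.8 units/hour

15.8 units/hour


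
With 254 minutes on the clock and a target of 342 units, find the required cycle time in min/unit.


Formula: CT = Available Time / Number of Units
CT = 254 min / 342 units
CT = 0.74 min/unit

0.74 min/unit


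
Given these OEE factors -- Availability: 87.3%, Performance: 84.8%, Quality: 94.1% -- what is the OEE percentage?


Formula: OEE = Availability * Performance * Quality / 10000
A * P = 87.3% * 84.8% / 100 = 74.03%
OEE = 74.03% * 94.1% / 100 = 69.7%

69.7%


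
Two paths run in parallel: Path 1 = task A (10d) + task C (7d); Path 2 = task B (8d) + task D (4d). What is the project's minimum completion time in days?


Path 1 = 10 + 7 = 17 days
Path 2 = 8 + 4 = 12 days
Duration = max(17, 12) = 17 days

17 days


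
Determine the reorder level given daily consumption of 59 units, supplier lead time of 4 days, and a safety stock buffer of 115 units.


Formula: ROP = (Daily Demand * Lead Time) + Safety Stock
Demand during lead time = 59 * 4 = 236 units
ROP = 236 + 115 = 351 units

351 units


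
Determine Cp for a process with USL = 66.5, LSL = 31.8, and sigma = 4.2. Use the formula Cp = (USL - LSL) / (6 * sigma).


Cp = (66.5 - 31.8) / (6 * 4.2)

1.38


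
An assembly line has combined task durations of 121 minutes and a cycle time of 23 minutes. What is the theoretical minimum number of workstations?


Formula: N_min = ceil(Sum of Task Times / Cycle Time)
N_min = ceil(121 min / 23 min) = ceil(5.2609)
N_min = 6 stations

6


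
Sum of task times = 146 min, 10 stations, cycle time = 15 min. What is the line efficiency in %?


Formula: Efficiency = Sum of Task Times / (N_stations * CT) * 100
Total station capacity = 10 stations * 15 min = 150 min
Efficiency = 146 / 150 * 100 = 97.3%

97.3%


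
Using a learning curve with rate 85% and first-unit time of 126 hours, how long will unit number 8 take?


Formula: T_n = T_1 * (learning_rate)^(log2(n)) where learning_rate = rate/100
Doublings = log2(8) = 3
T_n = 126 * 0.85^3
T_n = 126 * 0.6141 = 77.4 hours

77.4 hours


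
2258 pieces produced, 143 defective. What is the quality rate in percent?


Formula: Quality Rate = Good Pieces / Total Pieces * 100
Good pieces = 2258 - 143 = 2115
QR = 2115 / 2258 * 100 = 93.7%

93.7%


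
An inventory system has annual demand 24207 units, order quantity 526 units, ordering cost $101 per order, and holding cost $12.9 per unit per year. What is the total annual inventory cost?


TC = 24207/526 * 101 + 526/2 * 12.9

$8040.81


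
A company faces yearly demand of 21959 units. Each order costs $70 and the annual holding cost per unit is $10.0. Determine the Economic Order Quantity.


Formula: EOQ = sqrt(2 * D * S / H)
Numerator: 2 * 21959 * 70 = 3074260
2DS/H = 3074260 / 10.0 = 307426.0
EOQ = sqrt(307426.0) = 554.5 units

554.5 units


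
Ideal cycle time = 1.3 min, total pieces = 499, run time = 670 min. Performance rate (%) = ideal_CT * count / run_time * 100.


Formula: Performance = (Ideal CT * Total Count) / Run Time * 100
Ideal output time = 1.3 * 499 = 648.7 min
Performance = 648.7 / 670 * 100 = 96.8%

96.8%
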